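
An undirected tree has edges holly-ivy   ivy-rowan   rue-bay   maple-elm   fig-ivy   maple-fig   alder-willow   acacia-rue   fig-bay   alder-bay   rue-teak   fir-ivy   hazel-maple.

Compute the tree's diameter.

Starting from willow, a farthest node is rowan at distance 5.
One longest path: willow-alder-bay-fig-ivy-rowan.
So the diameter is 5.

5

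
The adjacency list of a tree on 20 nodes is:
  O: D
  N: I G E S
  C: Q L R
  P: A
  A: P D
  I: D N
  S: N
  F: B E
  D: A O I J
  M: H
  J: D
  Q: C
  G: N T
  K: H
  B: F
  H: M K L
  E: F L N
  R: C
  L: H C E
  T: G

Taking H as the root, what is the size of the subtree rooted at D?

Descendants of D (including itself): D, A, O, J, P. That's 5.

5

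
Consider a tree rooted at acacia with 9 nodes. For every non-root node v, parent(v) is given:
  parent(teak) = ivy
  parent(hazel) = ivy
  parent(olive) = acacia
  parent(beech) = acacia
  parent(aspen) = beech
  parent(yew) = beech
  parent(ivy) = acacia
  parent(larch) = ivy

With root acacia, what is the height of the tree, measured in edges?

A deepest node is larch, reached by acacia-ivy-larch.
That path has 2 edges, so the height is 2.

2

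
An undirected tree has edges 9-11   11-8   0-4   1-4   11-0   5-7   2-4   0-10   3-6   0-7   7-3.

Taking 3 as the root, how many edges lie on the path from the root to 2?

Path from 3 to 2: 3 – 7 – 0 – 4 – 2, which has 4 edges.

4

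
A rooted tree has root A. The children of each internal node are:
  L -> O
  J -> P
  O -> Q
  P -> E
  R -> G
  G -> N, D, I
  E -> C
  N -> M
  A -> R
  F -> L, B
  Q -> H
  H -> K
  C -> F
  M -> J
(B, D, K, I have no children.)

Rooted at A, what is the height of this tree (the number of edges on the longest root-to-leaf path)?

The longest root-to-leaf path is A → R → G → N → M → J → P → E → C → F → L → O → Q → H → K (14 edges).

14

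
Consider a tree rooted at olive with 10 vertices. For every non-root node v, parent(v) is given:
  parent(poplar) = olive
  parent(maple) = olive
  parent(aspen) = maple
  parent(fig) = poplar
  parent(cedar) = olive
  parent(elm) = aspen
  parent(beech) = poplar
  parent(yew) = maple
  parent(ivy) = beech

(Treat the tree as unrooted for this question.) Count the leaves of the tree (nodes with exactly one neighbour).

The leaves are cedar, elm, fig, ivy, yew.
That is 5 leaves.

5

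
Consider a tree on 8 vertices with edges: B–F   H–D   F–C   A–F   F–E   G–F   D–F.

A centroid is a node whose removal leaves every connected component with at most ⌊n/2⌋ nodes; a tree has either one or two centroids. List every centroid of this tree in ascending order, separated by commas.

F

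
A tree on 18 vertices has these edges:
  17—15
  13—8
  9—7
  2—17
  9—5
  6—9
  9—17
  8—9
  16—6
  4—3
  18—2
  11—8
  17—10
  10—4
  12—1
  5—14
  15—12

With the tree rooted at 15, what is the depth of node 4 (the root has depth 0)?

3

Path from 15 to 4: 15 → 17 → 10 → 4, which has 3 edges.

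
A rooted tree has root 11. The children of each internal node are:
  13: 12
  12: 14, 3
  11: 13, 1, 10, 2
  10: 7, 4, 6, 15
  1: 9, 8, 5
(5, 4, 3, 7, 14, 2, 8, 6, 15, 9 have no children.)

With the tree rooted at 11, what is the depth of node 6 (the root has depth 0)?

2

11 – 10 – 6 — 2 edges.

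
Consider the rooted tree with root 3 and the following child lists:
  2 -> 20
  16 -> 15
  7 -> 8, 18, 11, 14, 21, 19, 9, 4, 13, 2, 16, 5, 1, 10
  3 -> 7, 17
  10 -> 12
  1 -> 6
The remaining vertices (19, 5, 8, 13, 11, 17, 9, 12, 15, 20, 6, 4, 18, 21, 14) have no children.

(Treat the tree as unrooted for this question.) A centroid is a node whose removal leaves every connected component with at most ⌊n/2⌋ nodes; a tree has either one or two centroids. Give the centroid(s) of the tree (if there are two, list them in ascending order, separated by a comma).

7

Delete 7: the remaining components have sizes 2, 2, 2, 2, 2, 1, 1, 1, 1, 1, 1, 1, 1, 1, 1. Max 2 ≤ 10, so 7 is a centroid.
No neighbour of 7 does as well, so 7 is the unique centroid.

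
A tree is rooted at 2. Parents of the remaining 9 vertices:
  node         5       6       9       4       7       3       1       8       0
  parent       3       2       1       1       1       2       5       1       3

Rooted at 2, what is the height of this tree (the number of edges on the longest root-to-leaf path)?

A deepest node is 9, reached by 2-3-5-1-9.
That path has 4 edges, so the height is 4.

4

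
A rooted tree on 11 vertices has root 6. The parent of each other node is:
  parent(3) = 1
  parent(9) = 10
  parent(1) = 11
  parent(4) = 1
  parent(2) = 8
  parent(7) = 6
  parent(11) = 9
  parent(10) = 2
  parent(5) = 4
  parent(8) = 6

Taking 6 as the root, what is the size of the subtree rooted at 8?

Descendants of 8 (including itself): 8, 2, 10, 9, 11, 1, 3, 4, 5. That's 9.

9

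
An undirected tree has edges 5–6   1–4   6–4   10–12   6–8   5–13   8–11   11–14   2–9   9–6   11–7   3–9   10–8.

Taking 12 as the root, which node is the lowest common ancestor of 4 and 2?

Ancestors of 4 (toward the root): 4, 6, 8, 10, 12.
Ancestors of 2: 2, 9, 6, 8, 10, 12.
The deepest node appearing in both lists is 6.

6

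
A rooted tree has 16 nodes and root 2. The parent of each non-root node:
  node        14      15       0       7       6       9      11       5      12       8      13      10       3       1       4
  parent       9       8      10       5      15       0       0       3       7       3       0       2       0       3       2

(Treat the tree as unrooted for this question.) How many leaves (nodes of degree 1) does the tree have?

7

Degree-1 nodes: 1, 4, 6, 11, 12, 13, 14 — 7 of them.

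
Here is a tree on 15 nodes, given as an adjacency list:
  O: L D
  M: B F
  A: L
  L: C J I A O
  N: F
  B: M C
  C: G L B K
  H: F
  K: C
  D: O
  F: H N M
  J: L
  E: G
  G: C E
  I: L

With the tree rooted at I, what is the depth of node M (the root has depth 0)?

4

Path from I to M: I → L → C → B → M, which has 4 edges.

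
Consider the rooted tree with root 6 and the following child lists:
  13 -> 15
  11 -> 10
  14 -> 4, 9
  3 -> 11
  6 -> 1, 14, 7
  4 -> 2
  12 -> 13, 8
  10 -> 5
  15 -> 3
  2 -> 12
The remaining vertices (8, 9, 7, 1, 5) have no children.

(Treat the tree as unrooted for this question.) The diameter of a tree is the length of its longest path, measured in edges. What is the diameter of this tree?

11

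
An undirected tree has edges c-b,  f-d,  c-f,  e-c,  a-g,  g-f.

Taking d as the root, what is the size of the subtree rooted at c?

3

Descendants of c (including itself): c, e, b. That's 3.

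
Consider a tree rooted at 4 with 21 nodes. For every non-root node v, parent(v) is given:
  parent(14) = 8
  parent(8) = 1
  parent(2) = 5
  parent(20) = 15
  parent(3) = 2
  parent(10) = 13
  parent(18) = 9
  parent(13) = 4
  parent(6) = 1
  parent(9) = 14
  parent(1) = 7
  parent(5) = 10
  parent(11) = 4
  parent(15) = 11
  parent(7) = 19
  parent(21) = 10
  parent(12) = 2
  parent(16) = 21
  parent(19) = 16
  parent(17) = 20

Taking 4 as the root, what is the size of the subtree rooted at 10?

15

Descendants of 10 (including itself): 10, 21, 5, 16, 2, 19, 12, 3, 7, 1, 8, 6, 14, 9, 18. That's 15.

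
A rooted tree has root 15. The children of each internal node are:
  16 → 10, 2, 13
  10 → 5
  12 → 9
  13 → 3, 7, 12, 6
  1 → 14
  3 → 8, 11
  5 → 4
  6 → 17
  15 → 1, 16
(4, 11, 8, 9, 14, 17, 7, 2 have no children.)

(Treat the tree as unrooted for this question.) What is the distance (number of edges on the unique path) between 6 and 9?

6 – 13 – 12 – 9: 3 edges.

3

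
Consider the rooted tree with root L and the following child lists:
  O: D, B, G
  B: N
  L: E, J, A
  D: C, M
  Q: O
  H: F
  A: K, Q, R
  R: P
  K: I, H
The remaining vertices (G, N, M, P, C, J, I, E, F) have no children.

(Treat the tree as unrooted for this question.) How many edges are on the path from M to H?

The path is M–D–O–Q–A–K–H, which has 6 edges.

6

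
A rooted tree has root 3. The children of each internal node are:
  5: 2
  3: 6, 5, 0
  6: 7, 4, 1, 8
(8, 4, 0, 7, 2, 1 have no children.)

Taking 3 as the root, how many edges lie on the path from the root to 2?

2

Path from 3 to 2: 3 – 5 – 2, which has 2 edges.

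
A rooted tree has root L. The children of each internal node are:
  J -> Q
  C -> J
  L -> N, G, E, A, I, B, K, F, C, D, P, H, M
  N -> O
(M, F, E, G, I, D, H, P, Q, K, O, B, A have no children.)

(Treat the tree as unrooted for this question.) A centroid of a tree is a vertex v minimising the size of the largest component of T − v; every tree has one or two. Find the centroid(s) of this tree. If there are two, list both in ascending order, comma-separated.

L

Delete L: the remaining components have sizes 3, 2, 1, 1, 1, 1, 1, 1, 1, 1, 1, 1, 1. Max 3 ≤ 8, so L is a centroid.
No neighbour of L does as well, so L is the unique centroid.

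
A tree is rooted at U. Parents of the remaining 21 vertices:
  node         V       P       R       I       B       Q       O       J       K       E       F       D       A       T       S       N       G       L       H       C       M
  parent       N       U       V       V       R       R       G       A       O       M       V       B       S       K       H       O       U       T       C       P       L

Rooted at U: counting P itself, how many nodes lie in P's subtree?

Descendants of P (including itself): P, C, H, S, A, J. That's 6.

6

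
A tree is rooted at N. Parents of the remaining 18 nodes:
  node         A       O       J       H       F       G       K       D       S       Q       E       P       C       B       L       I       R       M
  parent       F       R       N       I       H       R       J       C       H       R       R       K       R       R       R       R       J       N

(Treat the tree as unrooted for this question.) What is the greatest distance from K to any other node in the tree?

Distances from K peak at 6, attained at A.
K – J – R – I – H – F – A

6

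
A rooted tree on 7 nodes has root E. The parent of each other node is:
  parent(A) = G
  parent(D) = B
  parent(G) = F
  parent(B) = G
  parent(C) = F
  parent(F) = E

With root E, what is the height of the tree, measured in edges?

D sits deepest: E → F → G → B → D — 4 edges from the root.

4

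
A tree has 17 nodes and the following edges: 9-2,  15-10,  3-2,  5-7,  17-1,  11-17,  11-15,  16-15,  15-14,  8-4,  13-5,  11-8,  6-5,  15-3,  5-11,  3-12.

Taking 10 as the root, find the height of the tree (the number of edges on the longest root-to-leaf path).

4

The longest root-to-leaf path is 10 – 15 – 11 – 17 – 1 (4 edges).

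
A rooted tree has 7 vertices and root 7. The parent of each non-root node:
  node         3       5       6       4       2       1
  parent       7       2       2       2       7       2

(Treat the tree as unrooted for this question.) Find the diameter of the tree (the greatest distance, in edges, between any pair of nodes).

3

Starting from 1, a farthest node is 3 at distance 3.
One longest path: 1-2-7-3.
So the diameter is 3.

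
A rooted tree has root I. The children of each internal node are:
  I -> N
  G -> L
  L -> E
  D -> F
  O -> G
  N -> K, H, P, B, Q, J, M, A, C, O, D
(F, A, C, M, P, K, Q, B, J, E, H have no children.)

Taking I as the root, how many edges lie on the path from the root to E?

5

I–N–O–G–L–E — 5 edges.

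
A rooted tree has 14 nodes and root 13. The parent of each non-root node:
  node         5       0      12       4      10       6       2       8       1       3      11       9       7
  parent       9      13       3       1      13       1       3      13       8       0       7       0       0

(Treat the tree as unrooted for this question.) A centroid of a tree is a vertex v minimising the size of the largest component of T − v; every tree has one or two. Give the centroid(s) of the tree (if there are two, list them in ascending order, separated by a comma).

0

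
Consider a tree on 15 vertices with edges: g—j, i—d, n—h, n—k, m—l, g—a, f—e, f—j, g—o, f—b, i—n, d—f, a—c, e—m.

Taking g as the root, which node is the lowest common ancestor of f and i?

f

Ancestors of f (toward the root): f, j, g.
Ancestors of i: i, d, f, j, g.
The deepest node appearing in both lists is f.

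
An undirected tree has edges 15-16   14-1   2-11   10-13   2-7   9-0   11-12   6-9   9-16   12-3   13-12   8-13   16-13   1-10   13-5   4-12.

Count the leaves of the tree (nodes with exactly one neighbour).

9

The leaves are 0, 3, 4, 5, 6, 7, 8, 14, 15.
That is 9 leaves.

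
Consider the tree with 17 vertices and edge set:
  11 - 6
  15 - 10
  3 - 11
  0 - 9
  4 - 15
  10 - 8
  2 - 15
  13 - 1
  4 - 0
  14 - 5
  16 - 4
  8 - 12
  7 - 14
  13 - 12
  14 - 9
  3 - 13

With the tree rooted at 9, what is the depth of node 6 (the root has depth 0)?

Climbing from 6 to the root: 6–11–3–13–12–8–10–15–4–0–9. That's 10 steps.

10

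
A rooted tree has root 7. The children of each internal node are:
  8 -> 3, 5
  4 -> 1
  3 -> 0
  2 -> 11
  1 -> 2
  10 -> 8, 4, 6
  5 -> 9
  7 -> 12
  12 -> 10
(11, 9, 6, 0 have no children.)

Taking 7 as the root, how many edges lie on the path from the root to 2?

5

7–12–10–4–1–2 — 5 edges.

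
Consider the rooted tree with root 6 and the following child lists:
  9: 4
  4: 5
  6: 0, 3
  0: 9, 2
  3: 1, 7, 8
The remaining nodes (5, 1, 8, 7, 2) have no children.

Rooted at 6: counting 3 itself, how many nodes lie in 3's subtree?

The subtree rooted at 3 contains: 3, 8, 7, 1 — 4 nodes.

4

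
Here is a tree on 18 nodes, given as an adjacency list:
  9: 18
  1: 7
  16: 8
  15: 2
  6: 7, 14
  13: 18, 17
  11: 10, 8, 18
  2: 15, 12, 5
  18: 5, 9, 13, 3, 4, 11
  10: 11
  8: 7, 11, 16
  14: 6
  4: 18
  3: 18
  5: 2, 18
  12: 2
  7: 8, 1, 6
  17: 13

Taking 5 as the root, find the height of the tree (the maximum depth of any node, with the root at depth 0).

A deepest node is 14, reached by 5 – 18 – 11 – 8 – 7 – 6 – 14.
That path has 6 edges, so the height is 6.

6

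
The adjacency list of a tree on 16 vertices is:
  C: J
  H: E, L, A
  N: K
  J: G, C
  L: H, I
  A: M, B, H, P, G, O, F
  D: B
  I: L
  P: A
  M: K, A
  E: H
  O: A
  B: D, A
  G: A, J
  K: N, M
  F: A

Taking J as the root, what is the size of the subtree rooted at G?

Descendants of G (including itself): G, A, M, H, B, P, O, F, K, L, E, D, N, I. That's 14.

14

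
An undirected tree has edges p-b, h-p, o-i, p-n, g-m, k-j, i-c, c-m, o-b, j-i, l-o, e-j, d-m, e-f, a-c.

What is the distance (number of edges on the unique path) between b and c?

b – o – i – c: 3 edges.

3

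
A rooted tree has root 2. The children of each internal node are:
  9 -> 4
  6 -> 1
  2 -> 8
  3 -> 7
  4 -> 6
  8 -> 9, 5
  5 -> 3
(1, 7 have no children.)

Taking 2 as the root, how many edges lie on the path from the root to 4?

3

Path from 2 to 4: 2 → 8 → 9 → 4, which has 3 edges.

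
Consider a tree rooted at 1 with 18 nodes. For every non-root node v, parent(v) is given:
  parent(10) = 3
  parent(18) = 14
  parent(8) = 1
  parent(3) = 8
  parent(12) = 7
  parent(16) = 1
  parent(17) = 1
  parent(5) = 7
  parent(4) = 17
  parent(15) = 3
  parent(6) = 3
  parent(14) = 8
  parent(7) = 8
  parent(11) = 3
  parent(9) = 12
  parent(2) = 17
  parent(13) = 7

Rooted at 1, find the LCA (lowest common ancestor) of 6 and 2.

Path 6→root: 6 3 8 1; path 2→root: 2 17 1.
First common node: 1.

1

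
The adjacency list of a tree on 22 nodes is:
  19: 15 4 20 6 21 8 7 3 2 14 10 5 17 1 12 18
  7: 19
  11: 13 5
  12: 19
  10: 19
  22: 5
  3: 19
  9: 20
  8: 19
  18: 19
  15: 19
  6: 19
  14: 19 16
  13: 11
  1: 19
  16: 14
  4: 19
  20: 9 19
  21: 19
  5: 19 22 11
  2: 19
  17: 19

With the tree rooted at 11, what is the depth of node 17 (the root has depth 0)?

3

Climbing from 17 to the root: 17 – 19 – 5 – 11. That's 3 steps.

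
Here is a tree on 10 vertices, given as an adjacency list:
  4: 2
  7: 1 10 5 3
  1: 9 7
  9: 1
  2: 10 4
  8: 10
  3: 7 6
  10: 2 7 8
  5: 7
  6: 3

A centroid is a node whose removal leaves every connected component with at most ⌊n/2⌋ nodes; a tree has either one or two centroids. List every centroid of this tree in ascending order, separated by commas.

7

Delete 7: the remaining components have sizes 4, 2, 2, 1. Max 4 ≤ 5, so 7 is a centroid.
No neighbour of 7 does as well, so 7 is the unique centroid.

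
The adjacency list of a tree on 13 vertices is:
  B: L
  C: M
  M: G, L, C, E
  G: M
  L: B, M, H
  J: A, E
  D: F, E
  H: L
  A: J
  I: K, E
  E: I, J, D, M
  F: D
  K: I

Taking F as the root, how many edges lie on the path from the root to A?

F – D – E – J – A — 4 edges.

4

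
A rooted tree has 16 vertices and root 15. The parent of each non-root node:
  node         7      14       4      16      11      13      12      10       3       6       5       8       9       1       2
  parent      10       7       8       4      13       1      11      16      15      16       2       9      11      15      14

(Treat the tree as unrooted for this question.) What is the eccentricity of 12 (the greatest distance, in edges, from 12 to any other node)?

The node farthest from 12 is 5, via 12 – 11 – 9 – 8 – 4 – 16 – 10 – 7 – 14 – 2 – 5 — 10 edges.

10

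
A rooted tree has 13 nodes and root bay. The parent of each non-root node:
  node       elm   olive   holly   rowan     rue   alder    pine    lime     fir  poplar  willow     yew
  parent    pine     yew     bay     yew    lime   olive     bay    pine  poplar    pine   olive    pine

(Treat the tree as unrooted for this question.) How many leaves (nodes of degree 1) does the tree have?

7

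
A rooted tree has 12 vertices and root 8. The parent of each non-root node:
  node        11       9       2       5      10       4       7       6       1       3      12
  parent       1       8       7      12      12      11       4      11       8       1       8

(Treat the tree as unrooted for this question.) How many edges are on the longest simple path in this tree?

7

A longest path is 2-7-4-11-1-8-12-5, with 7 edges.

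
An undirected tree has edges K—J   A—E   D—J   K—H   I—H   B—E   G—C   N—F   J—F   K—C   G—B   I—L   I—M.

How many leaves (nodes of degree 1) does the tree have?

5

The leaves are A, D, L, M, N.
That is 5 leaves.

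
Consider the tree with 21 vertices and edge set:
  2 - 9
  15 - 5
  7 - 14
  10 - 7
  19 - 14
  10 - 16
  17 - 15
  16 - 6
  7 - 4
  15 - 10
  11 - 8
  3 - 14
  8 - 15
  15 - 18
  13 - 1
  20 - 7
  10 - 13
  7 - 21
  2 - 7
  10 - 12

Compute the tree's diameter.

Starting from 9, a farthest node is 11 at distance 6.
One longest path: 9 - 2 - 7 - 10 - 15 - 8 - 11.
So the diameter is 6.

6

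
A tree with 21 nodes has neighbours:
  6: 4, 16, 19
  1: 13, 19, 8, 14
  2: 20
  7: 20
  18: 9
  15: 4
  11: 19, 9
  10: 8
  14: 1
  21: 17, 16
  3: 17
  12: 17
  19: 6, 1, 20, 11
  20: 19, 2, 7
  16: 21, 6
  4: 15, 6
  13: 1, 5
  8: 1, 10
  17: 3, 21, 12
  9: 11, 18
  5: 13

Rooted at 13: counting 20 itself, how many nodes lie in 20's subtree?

3

20's subtree: {20, 7, 2}, size 3.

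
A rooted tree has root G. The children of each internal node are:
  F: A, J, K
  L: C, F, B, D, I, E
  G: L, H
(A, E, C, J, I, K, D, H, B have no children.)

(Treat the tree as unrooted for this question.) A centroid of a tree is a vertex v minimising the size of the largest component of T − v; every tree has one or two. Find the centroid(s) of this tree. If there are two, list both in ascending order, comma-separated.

Removing L splits the tree into components of sizes 4, 2, 1, 1, 1, 1, 1; the largest is 4 ≤ ⌊12/2⌋ = 6.
Every other node leaves some component of size > 6, so the centroid is unique.

L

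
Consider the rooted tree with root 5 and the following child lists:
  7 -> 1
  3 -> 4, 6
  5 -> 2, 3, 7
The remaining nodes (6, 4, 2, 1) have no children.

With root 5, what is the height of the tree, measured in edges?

The longest root-to-leaf path is 5–3–4 (2 edges).

2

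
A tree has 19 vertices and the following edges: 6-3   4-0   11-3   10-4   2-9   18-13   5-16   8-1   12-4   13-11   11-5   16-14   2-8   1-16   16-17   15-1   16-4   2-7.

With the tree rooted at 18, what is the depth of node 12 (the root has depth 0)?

6

18–13–11–5–16–4–12 — 6 edges.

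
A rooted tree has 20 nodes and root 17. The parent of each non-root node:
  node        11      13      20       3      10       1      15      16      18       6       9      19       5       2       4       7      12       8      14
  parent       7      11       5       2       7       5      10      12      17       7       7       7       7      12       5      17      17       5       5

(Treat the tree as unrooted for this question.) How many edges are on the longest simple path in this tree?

Starting from 3, a farthest node is 8 at distance 6.
One longest path: 3 - 2 - 12 - 17 - 7 - 5 - 8.
So the diameter is 6.

6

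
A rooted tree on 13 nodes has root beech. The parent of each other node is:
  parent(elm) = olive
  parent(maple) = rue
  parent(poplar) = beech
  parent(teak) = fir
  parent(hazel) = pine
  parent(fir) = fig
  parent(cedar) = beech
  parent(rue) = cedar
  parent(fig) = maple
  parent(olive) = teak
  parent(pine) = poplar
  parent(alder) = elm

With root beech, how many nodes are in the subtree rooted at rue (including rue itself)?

8

rue's subtree: {rue, maple, fig, fir, teak, olive, elm, alder}, size 8.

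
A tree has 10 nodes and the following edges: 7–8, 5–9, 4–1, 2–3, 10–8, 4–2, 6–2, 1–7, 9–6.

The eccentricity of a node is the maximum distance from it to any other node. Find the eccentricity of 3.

Distances from 3 peak at 6, attained at 10.
3 – 2 – 4 – 1 – 7 – 8 – 10

6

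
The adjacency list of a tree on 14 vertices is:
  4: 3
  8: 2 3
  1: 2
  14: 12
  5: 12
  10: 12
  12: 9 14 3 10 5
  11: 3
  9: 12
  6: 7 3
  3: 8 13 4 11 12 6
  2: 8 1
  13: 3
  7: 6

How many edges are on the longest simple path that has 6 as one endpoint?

4

A farthest node from 6 is 1.
The path 6–3–8–2–1 has 4 edges.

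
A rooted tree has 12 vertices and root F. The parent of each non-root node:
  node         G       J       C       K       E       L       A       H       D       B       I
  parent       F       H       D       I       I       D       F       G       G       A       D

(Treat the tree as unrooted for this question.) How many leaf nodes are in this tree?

Exactly 6 nodes have a single neighbour: B, C, E, J, K, L.

6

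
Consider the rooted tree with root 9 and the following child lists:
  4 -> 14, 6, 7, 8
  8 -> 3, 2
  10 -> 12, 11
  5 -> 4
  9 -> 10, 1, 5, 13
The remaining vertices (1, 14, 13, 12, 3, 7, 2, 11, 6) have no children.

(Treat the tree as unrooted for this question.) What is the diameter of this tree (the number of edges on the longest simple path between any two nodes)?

6

BFS from 11 reaches 3 last, at distance 6; BFS from 3 confirms no node is farther.
Path: 11 – 10 – 9 – 5 – 4 – 8 – 3.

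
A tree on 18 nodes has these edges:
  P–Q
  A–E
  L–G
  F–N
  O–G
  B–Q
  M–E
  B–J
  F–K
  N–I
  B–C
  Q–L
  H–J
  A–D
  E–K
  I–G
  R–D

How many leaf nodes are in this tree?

6

Degree-1 nodes: C, H, M, O, P, R — 6 of them.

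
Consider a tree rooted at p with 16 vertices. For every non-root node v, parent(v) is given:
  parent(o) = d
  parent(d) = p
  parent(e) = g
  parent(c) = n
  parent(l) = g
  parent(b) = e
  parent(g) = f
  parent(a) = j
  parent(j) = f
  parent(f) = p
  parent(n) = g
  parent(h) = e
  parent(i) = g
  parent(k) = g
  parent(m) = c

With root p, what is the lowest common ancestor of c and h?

Path c→root: c n g f p; path h→root: h e g f p.
First common node: g.

g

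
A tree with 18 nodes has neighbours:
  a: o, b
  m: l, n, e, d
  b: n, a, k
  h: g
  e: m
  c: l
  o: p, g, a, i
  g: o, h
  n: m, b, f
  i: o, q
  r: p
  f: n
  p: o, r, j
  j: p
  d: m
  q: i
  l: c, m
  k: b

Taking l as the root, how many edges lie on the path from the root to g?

6

Path from l to g: l → m → n → b → a → o → g, which has 6 edges.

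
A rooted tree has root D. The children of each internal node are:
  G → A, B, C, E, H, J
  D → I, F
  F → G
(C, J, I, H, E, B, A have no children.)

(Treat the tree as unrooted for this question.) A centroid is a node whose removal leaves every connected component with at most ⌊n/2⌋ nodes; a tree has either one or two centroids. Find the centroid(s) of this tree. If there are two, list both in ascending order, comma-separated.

G

Delete G: the remaining components have sizes 3, 1, 1, 1, 1, 1, 1. Max 3 ≤ 5, so G is a centroid.
Every other node leaves some component of size > 5, so the centroid is unique.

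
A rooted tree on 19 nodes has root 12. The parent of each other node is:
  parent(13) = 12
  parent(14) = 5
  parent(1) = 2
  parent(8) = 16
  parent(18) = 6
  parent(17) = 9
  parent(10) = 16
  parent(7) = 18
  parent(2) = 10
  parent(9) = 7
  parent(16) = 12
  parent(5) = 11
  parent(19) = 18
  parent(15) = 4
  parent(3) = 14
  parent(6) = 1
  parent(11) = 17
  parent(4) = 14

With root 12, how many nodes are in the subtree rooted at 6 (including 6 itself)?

12

The subtree rooted at 6 contains: 6, 18, 7, 19, 9, 17, 11, 5, 14, 4, 3, 15 — 12 nodes.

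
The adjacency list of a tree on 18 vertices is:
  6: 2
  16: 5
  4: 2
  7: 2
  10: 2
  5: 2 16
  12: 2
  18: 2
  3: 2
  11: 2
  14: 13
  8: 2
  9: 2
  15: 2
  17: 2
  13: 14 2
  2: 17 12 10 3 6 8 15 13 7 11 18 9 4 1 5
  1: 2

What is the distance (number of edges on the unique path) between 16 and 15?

Walking from 16: 16–5–2–15. Length 3.

3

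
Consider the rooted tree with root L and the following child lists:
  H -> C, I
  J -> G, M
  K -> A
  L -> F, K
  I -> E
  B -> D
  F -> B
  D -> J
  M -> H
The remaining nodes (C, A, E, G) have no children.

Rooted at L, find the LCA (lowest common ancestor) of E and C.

Path E→root: E I H M J D B F L; path C→root: C H M J D B F L.
First common node: H.

H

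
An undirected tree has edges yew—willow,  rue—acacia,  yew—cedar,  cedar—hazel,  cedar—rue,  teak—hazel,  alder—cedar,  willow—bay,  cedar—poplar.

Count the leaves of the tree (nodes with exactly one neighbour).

5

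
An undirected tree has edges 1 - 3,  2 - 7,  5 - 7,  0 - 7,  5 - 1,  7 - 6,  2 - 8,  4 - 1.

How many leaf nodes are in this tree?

5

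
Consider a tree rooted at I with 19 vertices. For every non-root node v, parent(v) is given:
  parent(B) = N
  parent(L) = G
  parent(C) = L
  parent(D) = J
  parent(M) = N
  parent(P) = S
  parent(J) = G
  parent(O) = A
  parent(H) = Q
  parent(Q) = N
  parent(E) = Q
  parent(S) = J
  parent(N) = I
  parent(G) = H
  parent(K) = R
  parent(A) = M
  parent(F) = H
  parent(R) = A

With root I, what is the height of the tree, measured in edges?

The longest root-to-leaf path is I-N-Q-H-G-J-S-P (7 edges).

7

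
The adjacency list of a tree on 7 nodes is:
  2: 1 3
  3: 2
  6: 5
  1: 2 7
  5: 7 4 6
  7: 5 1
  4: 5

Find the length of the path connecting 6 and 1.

Walking from 6: 6 – 5 – 7 – 1. Length 3.

3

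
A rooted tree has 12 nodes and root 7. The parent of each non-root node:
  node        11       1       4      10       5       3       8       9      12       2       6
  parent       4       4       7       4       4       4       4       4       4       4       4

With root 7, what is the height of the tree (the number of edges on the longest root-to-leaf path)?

2

The longest root-to-leaf path is 7-4-11 (2 edges).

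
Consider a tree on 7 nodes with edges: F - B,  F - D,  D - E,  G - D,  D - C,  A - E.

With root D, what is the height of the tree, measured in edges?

A deepest node is B, reached by D–F–B.
That path has 2 edges, so the height is 2.

2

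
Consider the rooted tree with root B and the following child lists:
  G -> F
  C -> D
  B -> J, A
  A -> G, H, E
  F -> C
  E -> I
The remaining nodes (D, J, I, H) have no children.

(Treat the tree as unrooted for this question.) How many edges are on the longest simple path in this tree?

BFS from D reaches J last, at distance 6; BFS from J confirms no node is farther.
Path: D–C–F–G–A–B–J.

6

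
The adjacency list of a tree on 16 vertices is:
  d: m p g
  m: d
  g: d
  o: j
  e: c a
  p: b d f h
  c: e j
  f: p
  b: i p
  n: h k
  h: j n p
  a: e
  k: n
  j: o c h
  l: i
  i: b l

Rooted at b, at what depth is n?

3

Climbing from n to the root: n–h–p–b. That's 3 steps.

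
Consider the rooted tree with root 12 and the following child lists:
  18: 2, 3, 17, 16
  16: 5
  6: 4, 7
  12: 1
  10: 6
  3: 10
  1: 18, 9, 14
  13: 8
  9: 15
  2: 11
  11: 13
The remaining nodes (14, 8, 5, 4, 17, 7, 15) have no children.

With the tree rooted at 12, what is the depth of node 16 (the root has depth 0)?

3

12 – 1 – 18 – 16 — 3 edges.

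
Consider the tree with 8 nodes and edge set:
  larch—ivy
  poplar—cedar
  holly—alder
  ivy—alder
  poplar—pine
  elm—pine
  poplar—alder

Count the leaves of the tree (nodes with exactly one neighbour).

4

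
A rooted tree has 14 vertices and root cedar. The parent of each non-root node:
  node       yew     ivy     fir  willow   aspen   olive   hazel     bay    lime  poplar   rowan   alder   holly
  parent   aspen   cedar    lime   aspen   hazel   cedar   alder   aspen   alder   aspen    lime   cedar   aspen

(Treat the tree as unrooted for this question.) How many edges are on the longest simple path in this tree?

A longest path is olive-cedar-alder-hazel-aspen-yew, with 5 edges.

5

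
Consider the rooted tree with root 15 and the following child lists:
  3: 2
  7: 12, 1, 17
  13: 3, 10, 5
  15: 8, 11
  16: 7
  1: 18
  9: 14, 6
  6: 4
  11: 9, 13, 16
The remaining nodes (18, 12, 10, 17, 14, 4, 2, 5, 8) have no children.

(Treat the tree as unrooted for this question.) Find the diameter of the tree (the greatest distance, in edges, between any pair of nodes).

A longest path is 18–1–7–16–11–9–6–4, with 7 edges.

7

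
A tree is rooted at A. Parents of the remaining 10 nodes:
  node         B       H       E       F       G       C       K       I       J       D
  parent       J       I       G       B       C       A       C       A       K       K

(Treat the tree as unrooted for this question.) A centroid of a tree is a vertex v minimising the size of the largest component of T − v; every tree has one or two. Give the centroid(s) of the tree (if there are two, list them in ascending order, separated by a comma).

C

Delete C: the remaining components have sizes 5, 3, 2. Max 5 ≤ 5, so C is a centroid.
Every other node leaves some component of size > 5, so the centroid is unique.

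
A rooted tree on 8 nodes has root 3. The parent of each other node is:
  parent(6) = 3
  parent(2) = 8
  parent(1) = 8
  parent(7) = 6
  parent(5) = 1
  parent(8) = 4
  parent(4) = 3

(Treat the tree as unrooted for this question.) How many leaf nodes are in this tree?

Degree-1 nodes: 2, 5, 7 — 3 of them.

3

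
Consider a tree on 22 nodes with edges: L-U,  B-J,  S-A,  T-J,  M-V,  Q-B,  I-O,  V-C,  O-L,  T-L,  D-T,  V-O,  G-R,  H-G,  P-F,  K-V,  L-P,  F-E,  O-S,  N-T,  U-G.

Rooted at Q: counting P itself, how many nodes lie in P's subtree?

P's subtree: {P, F, E}, size 3.

3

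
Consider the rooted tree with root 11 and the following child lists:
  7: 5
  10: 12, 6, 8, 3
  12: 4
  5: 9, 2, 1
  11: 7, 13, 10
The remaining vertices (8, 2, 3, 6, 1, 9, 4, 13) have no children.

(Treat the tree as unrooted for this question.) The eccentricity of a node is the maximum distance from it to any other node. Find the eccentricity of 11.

3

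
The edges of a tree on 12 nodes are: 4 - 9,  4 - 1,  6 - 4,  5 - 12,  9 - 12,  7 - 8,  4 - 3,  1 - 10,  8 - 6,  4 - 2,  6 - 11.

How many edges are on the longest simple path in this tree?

BFS from 5 reaches 7 last, at distance 6; BFS from 7 confirms no node is farther.
Path: 5-12-9-4-6-8-7.

6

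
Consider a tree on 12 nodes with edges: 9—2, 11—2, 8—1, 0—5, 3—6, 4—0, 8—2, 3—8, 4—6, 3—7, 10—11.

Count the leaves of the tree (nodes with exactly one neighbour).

5

Degree-1 nodes: 1, 5, 7, 9, 10 — 5 of them.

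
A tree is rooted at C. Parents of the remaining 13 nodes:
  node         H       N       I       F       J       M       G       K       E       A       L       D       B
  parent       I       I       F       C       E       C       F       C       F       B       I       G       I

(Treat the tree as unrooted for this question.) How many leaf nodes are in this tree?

8

Exactly 8 nodes have a single neighbour: A, D, H, J, K, L, M, N.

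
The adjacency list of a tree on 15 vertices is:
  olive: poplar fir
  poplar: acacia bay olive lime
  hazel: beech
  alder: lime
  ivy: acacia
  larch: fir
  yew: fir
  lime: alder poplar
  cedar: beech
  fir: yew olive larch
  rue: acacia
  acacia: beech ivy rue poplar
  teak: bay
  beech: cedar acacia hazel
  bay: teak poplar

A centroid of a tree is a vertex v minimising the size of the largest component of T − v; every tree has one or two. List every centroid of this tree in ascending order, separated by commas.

Removing poplar splits the tree into components of sizes 6, 4, 2, 2; the largest is 6 ≤ ⌊15/2⌋ = 7.
Every other node leaves some component of size > 7, so the centroid is unique.

poplar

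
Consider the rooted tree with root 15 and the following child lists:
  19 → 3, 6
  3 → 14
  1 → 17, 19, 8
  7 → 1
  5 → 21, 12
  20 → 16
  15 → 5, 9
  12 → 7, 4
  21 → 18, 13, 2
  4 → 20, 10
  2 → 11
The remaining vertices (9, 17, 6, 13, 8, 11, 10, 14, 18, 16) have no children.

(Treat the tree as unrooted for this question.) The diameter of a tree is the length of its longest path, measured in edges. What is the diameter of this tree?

Starting from 14, a farthest node is 11 at distance 9.
One longest path: 14 – 3 – 19 – 1 – 7 – 12 – 5 – 21 – 2 – 11.
So the diameter is 9.

9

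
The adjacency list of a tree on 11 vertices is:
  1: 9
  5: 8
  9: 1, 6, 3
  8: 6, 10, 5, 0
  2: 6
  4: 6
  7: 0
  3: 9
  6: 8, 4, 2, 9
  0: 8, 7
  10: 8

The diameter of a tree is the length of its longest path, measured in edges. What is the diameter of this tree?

5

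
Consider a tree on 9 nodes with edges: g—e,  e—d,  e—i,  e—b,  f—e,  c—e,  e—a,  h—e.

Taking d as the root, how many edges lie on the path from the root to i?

Climbing from i to the root: i – e – d. That's 2 steps.

2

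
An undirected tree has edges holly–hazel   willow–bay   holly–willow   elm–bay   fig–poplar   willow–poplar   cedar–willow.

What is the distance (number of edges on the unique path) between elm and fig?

4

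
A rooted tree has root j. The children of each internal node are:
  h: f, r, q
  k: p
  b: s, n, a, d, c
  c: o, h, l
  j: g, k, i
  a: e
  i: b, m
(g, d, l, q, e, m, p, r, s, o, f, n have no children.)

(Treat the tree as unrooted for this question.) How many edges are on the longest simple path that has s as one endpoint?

5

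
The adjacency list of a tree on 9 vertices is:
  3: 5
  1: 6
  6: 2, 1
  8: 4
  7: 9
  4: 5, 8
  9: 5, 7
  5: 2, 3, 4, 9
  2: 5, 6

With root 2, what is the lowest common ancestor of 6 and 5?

2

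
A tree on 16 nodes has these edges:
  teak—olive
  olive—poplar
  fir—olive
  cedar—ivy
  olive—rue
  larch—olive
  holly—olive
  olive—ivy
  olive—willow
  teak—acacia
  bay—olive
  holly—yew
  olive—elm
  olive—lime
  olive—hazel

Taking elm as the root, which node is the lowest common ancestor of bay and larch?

olive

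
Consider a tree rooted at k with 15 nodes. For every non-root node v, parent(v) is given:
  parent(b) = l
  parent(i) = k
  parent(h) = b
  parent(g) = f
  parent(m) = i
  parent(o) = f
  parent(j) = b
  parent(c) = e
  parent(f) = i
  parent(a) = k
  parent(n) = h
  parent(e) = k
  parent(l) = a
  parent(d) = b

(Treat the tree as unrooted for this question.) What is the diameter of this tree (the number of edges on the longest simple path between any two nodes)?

A longest path is o - f - i - k - a - l - b - h - n, with 8 edges.

8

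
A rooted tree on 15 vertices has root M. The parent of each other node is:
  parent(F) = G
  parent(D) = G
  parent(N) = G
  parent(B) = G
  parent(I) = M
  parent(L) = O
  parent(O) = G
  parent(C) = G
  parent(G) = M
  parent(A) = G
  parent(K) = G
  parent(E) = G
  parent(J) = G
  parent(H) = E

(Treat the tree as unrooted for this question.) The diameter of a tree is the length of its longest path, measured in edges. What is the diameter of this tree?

BFS from H reaches L last, at distance 4; BFS from L confirms no node is farther.
Path: H - E - G - O - L.

4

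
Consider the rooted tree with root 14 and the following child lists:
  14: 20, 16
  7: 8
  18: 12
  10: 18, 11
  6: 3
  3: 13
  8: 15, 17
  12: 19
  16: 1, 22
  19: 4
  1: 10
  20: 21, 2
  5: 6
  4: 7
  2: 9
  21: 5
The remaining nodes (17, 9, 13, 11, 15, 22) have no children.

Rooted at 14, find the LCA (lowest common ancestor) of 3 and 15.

3's ancestor chain is 3, 6, 5, 21, 20, 14 and 15's is 15, 8, 7, 4, 19, 12, 18, 10, 1, 16, 14; they first meet at 14.

14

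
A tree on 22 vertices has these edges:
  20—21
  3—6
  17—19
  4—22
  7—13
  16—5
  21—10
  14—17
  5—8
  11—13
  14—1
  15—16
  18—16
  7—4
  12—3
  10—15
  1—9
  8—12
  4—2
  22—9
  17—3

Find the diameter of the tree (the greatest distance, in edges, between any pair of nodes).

17

Starting from 20, a farthest node is 11 at distance 17.
One longest path: 20–21–10–15–16–5–8–12–3–17–14–1–9–22–4–7–13–11.
So the diameter is 17.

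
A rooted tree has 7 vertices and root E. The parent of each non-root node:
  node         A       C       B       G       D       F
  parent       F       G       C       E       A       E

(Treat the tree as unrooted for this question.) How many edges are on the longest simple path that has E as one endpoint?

3

The node farthest from E is D (B also at distance 3), via E-F-A-D — 3 edges.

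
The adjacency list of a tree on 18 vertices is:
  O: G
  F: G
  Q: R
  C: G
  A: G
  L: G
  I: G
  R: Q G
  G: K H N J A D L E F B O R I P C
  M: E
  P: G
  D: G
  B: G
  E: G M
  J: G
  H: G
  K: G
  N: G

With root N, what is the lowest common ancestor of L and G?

G

Path L→root: L G N; path G→root: G N.
First common node: G.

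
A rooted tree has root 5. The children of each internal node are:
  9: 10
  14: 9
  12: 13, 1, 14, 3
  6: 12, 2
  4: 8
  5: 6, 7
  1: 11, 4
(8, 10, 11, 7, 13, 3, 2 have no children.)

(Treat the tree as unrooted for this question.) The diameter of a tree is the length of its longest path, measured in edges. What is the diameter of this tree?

6

A longest path is 7 - 5 - 6 - 12 - 14 - 9 - 10, with 6 edges.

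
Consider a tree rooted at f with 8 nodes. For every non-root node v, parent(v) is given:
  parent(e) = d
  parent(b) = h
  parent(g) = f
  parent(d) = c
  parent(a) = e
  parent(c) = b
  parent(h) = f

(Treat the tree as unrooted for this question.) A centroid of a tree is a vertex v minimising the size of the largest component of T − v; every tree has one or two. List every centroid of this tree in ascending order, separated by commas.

b, c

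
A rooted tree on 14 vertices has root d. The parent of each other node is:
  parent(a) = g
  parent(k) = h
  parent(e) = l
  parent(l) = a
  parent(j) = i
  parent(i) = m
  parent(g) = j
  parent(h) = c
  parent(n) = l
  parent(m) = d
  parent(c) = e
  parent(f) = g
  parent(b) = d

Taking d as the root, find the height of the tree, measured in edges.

10

k sits deepest: d → m → i → j → g → a → l → e → c → h → k — 10 edges from the root.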